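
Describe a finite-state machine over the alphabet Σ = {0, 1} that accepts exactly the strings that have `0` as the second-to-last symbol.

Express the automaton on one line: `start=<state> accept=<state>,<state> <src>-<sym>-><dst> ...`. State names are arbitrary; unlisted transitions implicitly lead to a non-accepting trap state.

start=q0 accept=q3,q4 q0-0->q1 q0-1->q2 q1-0->q3 q1-1->q4 q2-0->q5 q2-1->q6 q3-0->q3 q3-1->q4 q4-0->q5 q4-1->q6 q5-0->q3 q5-1->q4 q6-0->q5 q6-1->q6

Because acceptance depends on a position counted from the end, the machine has to buffer the most recent 2 symbols. Make each state the string of the last up-to-2 symbols read; on input `x` shift the window left and append `x`. Accept when the buffered window has length 2 and begins with `0`.
        0   1  
>  q0   q1  q2 
   q1   q3  q4 
   q2   q5  q6 
 * q3   q3  q4 
 * q4   q5  q6 
   q5   q3  q4 
   q6   q5  q6 
(> = start, * = accepting)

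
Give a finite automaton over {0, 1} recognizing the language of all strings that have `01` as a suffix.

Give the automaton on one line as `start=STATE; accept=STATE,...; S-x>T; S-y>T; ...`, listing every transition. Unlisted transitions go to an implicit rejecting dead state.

Remember how much of `01` the current input suffix matches. State s0 means no match yet; s1 means the last symbol is `0`; s2 means the last 2 symbols are `01`. Only s2 accepts. On a mismatch, fall back to the longest proper suffix that is still a prefix of `01`.
        0   1  
>  s0   s1  s0 
   s1   s1  s2 
 * s2   s1  s0 
(> = start, * = accepting)

start=s0; accept=s2; s0-0>s1; s0-1>s0; s1-0>s1; s1-1>s2; s2-0>s1; s2-1>s0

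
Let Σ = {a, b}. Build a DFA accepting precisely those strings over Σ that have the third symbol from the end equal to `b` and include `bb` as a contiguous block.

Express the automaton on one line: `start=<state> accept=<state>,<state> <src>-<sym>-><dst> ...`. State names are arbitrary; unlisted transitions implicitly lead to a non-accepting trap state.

start=S0 accept=S13,S14,S15,S16 S0-a->S1 S0-b->S2 S1-a->S3 S1-b->S4 S2-a->S5 S2-b->S6 S3-a->S7 S3-b->S8 S4-a->S9 S4-b->S10 S5-a->S11 S5-b->S12 S6-a->S13 S6-b->S14 S7-a->S7 S7-b->S8 S8-a->S9 S8-b->S10 S9-a->S11 S9-b->S12 S10-a->S13 S10-b->S14 S11-a->S7 S11-b->S8 S12-a->S9 S12-b->S10 S13-a->S15 S13-b->S16 S14-a->S13 S14-b->S14 S15-a->S17 S15-b->S18 S16-a->S19 S16-b->S10 S17-a->S17 S17-b->S18 S18-a->S19 S18-b->S10 S19-a->S15 S19-b->S16

Handle the two conditions separately and then intersect. One (15 states) tracks the last 3 symbols read; the other (3 states) tracks whether and how much of `bb` has been seen. Each combined state is a pair, one component from each; accept when both components accept.
A 20-state machine:
          a    b  
>  S0     S1   S2 
   S1     S3   S4 
   S2     S5   S6 
   S3     S7   S8 
   S4     S9  S10 
   S5    S11  S12 
   S6    S13  S14 
   S7     S7   S8 
   S8     S9  S10 
   S9    S11  S12 
   S10   S13  S14 
   S11    S7   S8 
   S12    S9  S10 
 * S13   S15  S16 
 * S14   S13  S14 
 * S15   S17  S18 
 * S16   S19  S10 
   S17   S17  S18 
   S18   S19  S10 
   S19   S15  S16 
(> = start, * = accepting)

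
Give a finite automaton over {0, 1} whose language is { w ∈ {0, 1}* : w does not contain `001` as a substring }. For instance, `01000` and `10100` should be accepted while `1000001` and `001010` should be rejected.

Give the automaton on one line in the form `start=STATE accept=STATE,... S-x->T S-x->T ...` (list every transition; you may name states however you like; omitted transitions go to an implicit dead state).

start=s0 accept=s0,s1,s2 s0-0->s1 s0-1->s0 s1-0->s2 s1-1->s0 s2-0->s2 s2-1->s3 s3-0->s3 s3-1->s3

This is the complement of 'contains `001`'. Use the same substring-matching states — s0 through s3 holding how much of `001` has just been matched — but flip the accepting set: everything except the trap s3 accepts.
        0   1  
>* s0   s1  s0 
 * s1   s2  s0 
 * s2   s2  s3 
   s3   s3  s3 
(> = start, * = accepting)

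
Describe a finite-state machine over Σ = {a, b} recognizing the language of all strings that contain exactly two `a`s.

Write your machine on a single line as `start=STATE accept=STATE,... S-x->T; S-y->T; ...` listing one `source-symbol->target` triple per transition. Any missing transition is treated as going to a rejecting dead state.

start=q0; accept=q2; q0-a->q1; q0-b->q0; q1-a->q2; q1-b->q1; q2-a->q3; q2-b->q2; q3-a->q3; q3-b->q3

Count `a`s, saturating at 3: states q0 through q2 mean 0 through 2 `a`s seen; q3 means more than 2. Each `a` increments (capped at q3); other symbols loop. Accept from {q2}.
A 4-state machine:
        a   b  
>  q0   q1  q0 
   q1   q2  q1 
 * q2   q3  q2 
   q3   q3  q3 
(> = start, * = accepting)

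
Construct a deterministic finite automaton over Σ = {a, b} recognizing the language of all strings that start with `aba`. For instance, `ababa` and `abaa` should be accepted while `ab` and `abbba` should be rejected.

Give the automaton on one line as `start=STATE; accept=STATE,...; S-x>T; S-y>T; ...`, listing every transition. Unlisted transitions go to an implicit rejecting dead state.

Walk along `aba` while the input agrees: from S0 take `a` to S1, and so on. Any deviation drops to the rejecting sink S4. Once S3 is reached the prefix is confirmed and every continuation is accepted.
        a   b  
>  S0   S1  S4 
   S1   S4  S2 
   S2   S3  S4 
 * S3   S3  S3 
   S4   S4  S4 
(> = start, * = accepting)

start=S0; accept=S3; S0-a>S1; S0-b>S4; S1-a>S4; S1-b>S2; S2-a>S3; S2-b>S4; S3-a>S3; S3-b>S3; S4-a>S4; S4-b>S4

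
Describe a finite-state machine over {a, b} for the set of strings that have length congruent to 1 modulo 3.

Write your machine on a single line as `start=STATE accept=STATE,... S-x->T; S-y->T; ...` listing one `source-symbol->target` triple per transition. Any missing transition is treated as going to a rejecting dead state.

start=q0; accept=q1; q0-a->q1; q0-b->q1; q1-a->q2; q1-b->q2; q2-a->q0; q2-b->q0

Only the length mod 3 matters, so use a 3-cycle: from any state, every input symbol moves to the next state, wrapping q2 back to q0. Mark q1 accepting.
A 3-state machine:
        a   b  
>  q0   q1  q1 
 * q1   q2  q2 
   q2   q0  q0 
(> = start, * = accepting)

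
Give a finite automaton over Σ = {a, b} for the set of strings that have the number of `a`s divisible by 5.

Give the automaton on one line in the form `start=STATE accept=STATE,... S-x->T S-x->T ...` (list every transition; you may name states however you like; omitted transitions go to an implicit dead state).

The only thing that matters is how many `a`s have appeared, reduced mod 5. Use one state per residue: q0 for 0, …, q4 for 4. Reading `a` moves to the next residue; anything else stays put. q0 is accepting.
With 5 states:
        a   b  
>* q0   q1  q0 
   q1   q2  q1 
   q2   q3  q2 
   q3   q4  q3 
   q4   q0  q4 
(> = start, * = accepting)

start=q0 accept=q0 q0-a->q1 q0-b->q0 q1-a->q2 q1-b->q1 q2-a->q3 q2-b->q2 q3-a->q4 q3-b->q3 q4-a->q0 q4-b->q4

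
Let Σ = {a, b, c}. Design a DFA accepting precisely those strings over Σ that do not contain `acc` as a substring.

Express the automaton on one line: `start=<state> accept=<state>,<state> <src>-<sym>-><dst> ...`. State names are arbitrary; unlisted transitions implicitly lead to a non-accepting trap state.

This is the complement of 'contains `acc`'. Use the same substring-matching states — s0 through s3 holding how much of `acc` has just been matched — but flip the accepting set: everything except the trap s3 accepts.
        a   b   c  
>* s0   s1  s0  s0 
 * s1   s1  s0  s2 
 * s2   s1  s0  s3 
   s3   s3  s3  s3 
(> = start, * = accepting)

start=s0 accept=s0,s1,s2 s0-a->s1 s0-b->s0 s0-c->s0 s1-a->s1 s1-b->s0 s1-c->s2 s2-a->s1 s2-b->s0 s2-c->s3 s3-a->s3 s3-b->s3 s3-c->s3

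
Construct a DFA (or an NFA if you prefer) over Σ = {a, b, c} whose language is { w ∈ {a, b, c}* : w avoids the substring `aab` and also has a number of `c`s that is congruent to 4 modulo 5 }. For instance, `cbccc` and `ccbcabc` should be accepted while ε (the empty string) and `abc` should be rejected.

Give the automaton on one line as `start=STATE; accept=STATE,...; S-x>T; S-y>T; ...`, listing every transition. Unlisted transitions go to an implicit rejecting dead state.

Run two small machines in parallel and take their product. The first has 4 states tracking partial matches of the forbidden pattern `aab`; the second has 5 states tracking the count of `c`s modulo 5. A product state is a pair (one from each), accepting exactly when both do. After merging equivalent states the machine shrinks.
With 16 states:
          a    b    c  
>  q0     q1   q0   q2 
   q1     q3   q0   q2 
   q2     q4   q2   q5 
   q3     q3   q6   q2 
   q4     q7   q2   q5 
   q5     q8   q5   q9 
   q6     q6   q6   q6 
   q7     q7   q6   q5 
   q8    q10   q5   q9 
   q9    q11   q9  q12 
   q10   q10   q6   q9 
   q11   q13   q9  q12 
 * q12   q14  q12   q0 
   q13   q13   q6  q12 
 * q14   q15  q12   q0 
 * q15   q15   q6   q0 
(> = start, * = accepting)

start=q0; accept=q12,q14,q15; q0-a>q1; q0-b>q0; q0-c>q2; q1-a>q3; q1-b>q0; q1-c>q2; q2-a>q4; q2-b>q2; q2-c>q5; q3-a>q3; q3-b>q6; q3-c>q2; q4-a>q7; q4-b>q2; q4-c>q5; q5-a>q8; q5-b>q5; q5-c>q9; q6-a>q6; q6-b>q6; q6-c>q6; q7-a>q7; q7-b>q6; q7-c>q5; q8-a>q10; q8-b>q5; q8-c>q9; q9-a>q11; q9-b>q9; q9-c>q12; q10-a>q10; q10-b>q6; q10-c>q9; q11-a>q13; q11-b>q9; q11-c>q12; q12-a>q14; q12-b>q12; q12-c>q0; q13-a>q13; q13-b>q6; q13-c>q12; q14-a>q15; q14-b>q12; q14-c>q0; q15-a>q15; q15-b>q6; q15-c>q0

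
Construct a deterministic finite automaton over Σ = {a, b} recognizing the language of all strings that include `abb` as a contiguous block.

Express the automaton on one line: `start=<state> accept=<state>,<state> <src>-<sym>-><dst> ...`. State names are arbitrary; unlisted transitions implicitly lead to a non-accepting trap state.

start=S0 accept=S3 S0-a->S1 S0-b->S0 S1-a->S1 S1-b->S2 S2-a->S1 S2-b->S3 S3-a->S3 S3-b->S3

States S0..S2 record the length of the longest prefix of `abb` that matches the current input suffix. Reaching S3 means `abb` has been seen, and we stay there forever. Accept from S3.
With 4 states:
        a   b  
>  S0   S1  S0 
   S1   S1  S2 
   S2   S1  S3 
 * S3   S3  S3 
(> = start, * = accepting)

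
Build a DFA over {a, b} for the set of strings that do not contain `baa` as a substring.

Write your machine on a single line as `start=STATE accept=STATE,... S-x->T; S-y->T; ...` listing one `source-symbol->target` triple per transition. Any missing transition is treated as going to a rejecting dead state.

Track partial matches of the forbidden pattern `baa`. State q3 is a dead state reached once `baa` has occurred; every other state accepts. q0 means no part of `baa` is currently matched.
With 4 states:
        a   b  
>* q0   q0  q1 
 * q1   q2  q1 
 * q2   q3  q1 
   q3   q3  q3 
(> = start, * = accepting)

start=q0; accept=q0,q1,q2; q0-a->q0; q0-b->q1; q1-a->q2; q1-b->q1; q2-a->q3; q2-b->q1; q3-a->q3; q3-b->q3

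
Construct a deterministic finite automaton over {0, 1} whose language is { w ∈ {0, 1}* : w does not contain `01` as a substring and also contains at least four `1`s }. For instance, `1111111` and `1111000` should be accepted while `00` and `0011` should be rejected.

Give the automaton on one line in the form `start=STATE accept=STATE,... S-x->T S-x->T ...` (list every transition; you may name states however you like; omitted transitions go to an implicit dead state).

Build one automaton per condition and run them in lockstep. One (3 states) tracks partial matches of the forbidden pattern `01`; the other (6 states) tracks the count of `1`s, saturating at 5. Each combined state is a pair, one component from each; accept when both components accept. Minimizing collapses redundant product states.
A 7-state machine:
        0   1  
>  s0   s1  s2 
   s1   s1  s1 
   s2   s1  s3 
   s3   s1  s4 
   s4   s1  s5 
 * s5   s6  s5 
 * s6   s6  s1 
(> = start, * = accepting)

start=s0 accept=s5,s6 s0-0->s1 s0-1->s2 s1-0->s1 s1-1->s1 s2-0->s1 s2-1->s3 s3-0->s1 s3-1->s4 s4-0->s1 s4-1->s5 s5-0->s6 s5-1->s5 s6-0->s6 s6-1->s1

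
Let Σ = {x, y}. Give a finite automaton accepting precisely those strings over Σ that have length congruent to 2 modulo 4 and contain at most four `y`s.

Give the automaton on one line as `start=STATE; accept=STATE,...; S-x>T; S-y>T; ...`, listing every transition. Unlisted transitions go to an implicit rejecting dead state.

start=s0; accept=s3,s4,s5,s18,s19; s0-x>s1; s0-y>s2; s1-x>s3; s1-y>s4; s2-x>s4; s2-y>s5; s3-x>s6; s3-y>s7; s4-x>s7; s4-y>s8; s5-x>s8; s5-y>s9; s6-x>s0; s6-y>s10; s7-x>s10; s7-y>s11; s8-x>s11; s8-y>s12; s9-x>s12; s9-y>s13; s10-x>s2; s10-y>s14; s11-x>s14; s11-y>s15; s12-x>s15; s12-y>s16; s13-x>s16; s13-y>s17; s14-x>s5; s14-y>s18; s15-x>s18; s15-y>s19; s16-x>s19; s16-y>s17; s17-x>s17; s17-y>s17; s18-x>s9; s18-y>s20; s19-x>s20; s19-y>s17; s20-x>s13; s20-y>s17

Run two small machines in parallel and take their product. One (4 states) tracks the input length modulo 4; the other (6 states) tracks the count of `y`s, saturating at 5. Each combined state is a pair, one component from each; accept when both components accept. After merging equivalent states the machine shrinks.
A 21-state machine:
          x    y  
>  s0     s1   s2 
   s1     s3   s4 
   s2     s4   s5 
 * s3     s6   s7 
 * s4     s7   s8 
 * s5     s8   s9 
   s6     s0  s10 
   s7    s10  s11 
   s8    s11  s12 
   s9    s12  s13 
   s10    s2  s14 
   s11   s14  s15 
   s12   s15  s16 
   s13   s16  s17 
   s14    s5  s18 
   s15   s18  s19 
   s16   s19  s17 
   s17   s17  s17 
 * s18    s9  s20 
 * s19   s20  s17 
   s20   s13  s17 
(> = start, * = accepting)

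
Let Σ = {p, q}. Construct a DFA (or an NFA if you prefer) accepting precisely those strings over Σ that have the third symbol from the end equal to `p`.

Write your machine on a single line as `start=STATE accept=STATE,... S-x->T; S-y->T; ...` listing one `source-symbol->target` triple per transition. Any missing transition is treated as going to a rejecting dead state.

Because acceptance depends on a position counted from the end, the machine has to buffer the most recent 3 symbols. Make each state the string of the last up-to-3 symbols read; on input `x` shift the window left and append `x`. Accept when the buffered window has length 3 and begins with `p`.
15 states suffice.
          p    q  
>  s0     s1   s2 
   s1     s3   s4 
   s2     s5   s6 
   s3     s7   s8 
   s4     s9  s10 
   s5    s11  s12 
   s6    s13  s14 
 * s7     s7   s8 
 * s8     s9  s10 
 * s9    s11  s12 
 * s10   s13  s14 
   s11    s7   s8 
   s12    s9  s10 
   s13   s11  s12 
   s14   s13  s14 
(> = start, * = accepting)

start=s0; accept=s7,s8,s9,s10; s0-p->s1; s0-q->s2; s1-p->s3; s1-q->s4; s2-p->s5; s2-q->s6; s3-p->s7; s3-q->s8; s4-p->s9; s4-q->s10; s5-p->s11; s5-q->s12; s6-p->s13; s6-q->s14; s7-p->s7; s7-q->s8; s8-p->s9; s8-q->s10; s9-p->s11; s9-q->s12; s10-p->s13; s10-q->s14; s11-p->s7; s11-q->s8; s12-p->s9; s12-q->s10; s13-p->s11; s13-q->s12; s14-p->s13; s14-q->s14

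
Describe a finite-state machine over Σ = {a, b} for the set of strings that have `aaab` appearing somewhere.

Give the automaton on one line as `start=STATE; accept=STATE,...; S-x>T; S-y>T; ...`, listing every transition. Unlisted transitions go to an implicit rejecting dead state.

Track how much of `aaab` has been matched so far: state s0 is no progress, s4 is the absorbing accept state reached once `aaab` has occurred. Intermediate states record partial matches; on a mismatch, fall back to the longest reusable overlap.
With 5 states:
        a   b  
>  s0   s1  s0 
   s1   s2  s0 
   s2   s3  s0 
   s3   s3  s4 
 * s4   s4  s4 
(> = start, * = accepting)

start=s0; accept=s4; s0-a>s1; s0-b>s0; s1-a>s2; s1-b>s0; s2-a>s3; s2-b>s0; s3-a>s3; s3-b>s4; s4-a>s4; s4-b>s4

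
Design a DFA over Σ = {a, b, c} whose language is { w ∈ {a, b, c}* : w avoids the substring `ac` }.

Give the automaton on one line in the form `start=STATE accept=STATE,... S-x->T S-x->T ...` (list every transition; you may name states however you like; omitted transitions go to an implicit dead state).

Track partial matches of the forbidden pattern `ac`. State q2 is a dead state reached once `ac` has occurred; every other state accepts. q0 means no part of `ac` is currently matched.
3 states suffice.
        a   b   c  
>* q0   q1  q0  q0 
 * q1   q1  q0  q2 
   q2   q2  q2  q2 
(> = start, * = accepting)

start=q0 accept=q0,q1 q0-a->q1 q0-b->q0 q0-c->q0 q1-a->q1 q1-b->q0 q1-c->q2 q2-a->q2 q2-b->q2 q2-c->q2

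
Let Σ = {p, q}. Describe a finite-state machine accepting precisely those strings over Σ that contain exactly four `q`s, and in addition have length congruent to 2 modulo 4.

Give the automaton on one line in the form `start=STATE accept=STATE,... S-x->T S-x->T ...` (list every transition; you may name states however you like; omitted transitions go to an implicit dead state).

Run two small machines in parallel and take their product. The first has 6 states tracking the count of `q`s, saturating at 5; the second has 4 states tracking the input length modulo 4. A product state is a pair (one from each), accepting exactly when both do. Minimizing collapses redundant product states.
       p  q 
>  A   B  C 
   B   D  E 
   C   E  F 
   D   G  H 
   E   H  I 
   F   I  J 
   G   A  K 
   H   K  L 
   I   L  M 
   J   M  N 
   K   C  O 
   L   O  P 
   M   P  Q 
   N   Q  R 
   O   F  S 
   P   S  T 
   Q   T  R 
   R   R  R 
   S   J  U 
 * T   U  R 
   U   N  R 
(> = start, * = accepting)

start=A accept=T A-p->B A-q->C B-p->D B-q->E C-p->E C-q->F D-p->G D-q->H E-p->H E-q->I F-p->I F-q->J G-p->A G-q->K H-p->K H-q->L I-p->L I-q->M J-p->M J-q->N K-p->C K-q->O L-p->O L-q->P M-p->P M-q->Q N-p->Q N-q->R O-p->F O-q->S P-p->S P-q->T Q-p->T Q-q->R R-p->R R-q->R S-p->J S-q->U T-p->U T-q->R U-p->N U-q->R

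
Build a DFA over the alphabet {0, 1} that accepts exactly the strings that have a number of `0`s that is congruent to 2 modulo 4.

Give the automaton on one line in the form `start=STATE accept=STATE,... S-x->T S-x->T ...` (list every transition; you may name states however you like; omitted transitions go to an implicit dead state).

The only thing that matters is how many `0`s have appeared, reduced mod 4. Use one state per residue: s0 for 0, …, s3 for 3. Reading `0` moves to the next residue; anything else stays put. s2 is accepting.
With 4 states:
        0   1  
>  s0   s1  s0 
   s1   s2  s1 
 * s2   s3  s2 
   s3   s0  s3 
(> = start, * = accepting)

start=s0 accept=s2 s0-0->s1 s0-1->s0 s1-0->s2 s1-1->s1 s2-0->s3 s2-1->s2 s3-0->s0 s3-1->s3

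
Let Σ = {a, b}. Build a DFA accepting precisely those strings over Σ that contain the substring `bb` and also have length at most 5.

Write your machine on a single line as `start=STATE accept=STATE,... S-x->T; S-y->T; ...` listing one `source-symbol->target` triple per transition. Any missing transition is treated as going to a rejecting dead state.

Handle the two conditions separately and then intersect. One (3 states) tracks whether and how much of `bb` has been seen; the other (7 states) tracks the input length, saturating at 6. Each combined state is a pair, one component from each; accept when both components accept. After merging equivalent states the machine shrinks.
With 13 states:
          a    b  
>  S0     S1   S2 
   S1     S3   S4 
   S2     S3   S5 
   S3     S6   S7 
   S4     S6   S8 
 * S5     S8   S8 
   S6     S9  S10 
   S7     S9  S11 
 * S8    S11  S11 
   S9     S9   S9 
   S10    S9  S12 
 * S11   S12  S12 
 * S12    S9   S9 
(> = start, * = accepting)

start=S0; accept=S5,S8,S11,S12; S0-a->S1; S0-b->S2; S1-a->S3; S1-b->S4; S2-a->S3; S2-b->S5; S3-a->S6; S3-b->S7; S4-a->S6; S4-b->S8; S5-a->S8; S5-b->S8; S6-a->S9; S6-b->S10; S7-a->S9; S7-b->S11; S8-a->S11; S8-b->S11; S9-a->S9; S9-b->S9; S10-a->S9; S10-b->S12; S11-a->S12; S11-b->S12; S12-a->S9; S12-b->S9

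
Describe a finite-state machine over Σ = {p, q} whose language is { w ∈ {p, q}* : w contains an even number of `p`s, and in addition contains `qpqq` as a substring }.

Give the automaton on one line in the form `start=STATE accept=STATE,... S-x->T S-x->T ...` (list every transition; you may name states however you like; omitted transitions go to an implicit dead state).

start=s0 accept=s9 s0-p->s1 s0-q->s2 s1-p->s0 s1-q->s3 s2-p->s4 s2-q->s2 s3-p->s5 s3-q->s3 s4-p->s0 s4-q->s6 s5-p->s1 s5-q->s7 s6-p->s5 s6-q->s8 s7-p->s4 s7-q->s9 s8-p->s9 s8-q->s8 s9-p->s8 s9-q->s9

Build one automaton per condition and run them in lockstep. One (2 states) tracks the count of `p`s modulo 2; the other (5 states) tracks whether and how much of `qpqq` has been seen. Each combined state is a pair, one component from each; accept when both components accept.
10 states suffice.
        p   q  
>  s0   s1  s2 
   s1   s0  s3 
   s2   s4  s2 
   s3   s5  s3 
   s4   s0  s6 
   s5   s1  s7 
   s6   s5  s8 
   s7   s4  s9 
   s8   s9  s8 
 * s9   s8  s9 
(> = start, * = accepting)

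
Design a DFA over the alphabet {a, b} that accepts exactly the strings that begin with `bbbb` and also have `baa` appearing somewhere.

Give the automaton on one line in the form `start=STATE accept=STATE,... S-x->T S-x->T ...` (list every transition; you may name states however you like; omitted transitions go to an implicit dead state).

start=q0 accept=q7 q0-a->q1 q0-b->q2 q1-a->q1 q1-b->q1 q2-a->q1 q2-b->q3 q3-a->q1 q3-b->q4 q4-a->q1 q4-b->q5 q5-a->q6 q5-b->q5 q6-a->q7 q6-b->q5 q7-a->q7 q7-b->q7

Build one automaton per condition and run them in lockstep. The first has 6 states tracking whether the input so far still matches the prefix `bbbb`; the second has 4 states tracking whether and how much of `baa` has been seen. A product state is a pair (one from each), accepting exactly when both do. After merging equivalent states the machine shrinks.
8 states suffice.
        a   b  
>  q0   q1  q2 
   q1   q1  q1 
   q2   q1  q3 
   q3   q1  q4 
   q4   q1  q5 
   q5   q6  q5 
   q6   q7  q5 
 * q7   q7  q7 
(> = start, * = accepting)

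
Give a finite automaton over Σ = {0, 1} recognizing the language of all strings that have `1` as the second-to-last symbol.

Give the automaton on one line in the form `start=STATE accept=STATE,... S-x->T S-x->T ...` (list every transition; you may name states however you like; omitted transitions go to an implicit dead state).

start=S0 accept=S5,S6 S0-0->S1 S0-1->S2 S1-0->S3 S1-1->S4 S2-0->S5 S2-1->S6 S3-0->S3 S3-1->S4 S4-0->S5 S4-1->S6 S5-0->S3 S5-1->S4 S6-0->S5 S6-1->S6

Because acceptance depends on a position counted from the end, the machine has to buffer the most recent 2 symbols. Make each state the string of the last up-to-2 symbols read; on input `x` shift the window left and append `x`. Accept when the buffered window has length 2 and begins with `1`.
With 7 states:
        0   1  
>  S0   S1  S2 
   S1   S3  S4 
   S2   S5  S6 
   S3   S3  S4 
   S4   S5  S6 
 * S5   S3  S4 
 * S6   S5  S6 
(> = start, * = accepting)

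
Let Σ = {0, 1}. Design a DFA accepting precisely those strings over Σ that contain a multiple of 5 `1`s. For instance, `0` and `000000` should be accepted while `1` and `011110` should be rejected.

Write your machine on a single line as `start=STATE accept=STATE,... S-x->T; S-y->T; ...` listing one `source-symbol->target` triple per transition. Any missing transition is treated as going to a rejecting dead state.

start=A; accept=A; A-0->A; A-1->B; B-0->B; B-1->C; C-0->C; C-1->D; D-0->D; D-1->E; E-0->E; E-1->A

The only thing that matters is how many `1`s have appeared, reduced mod 5. Use one state per residue: A for 0, …, E for 4. Reading `1` moves to the next residue; anything else stays put. A is accepting.
       0  1 
>* A   A  B 
   B   B  C 
   C   C  D 
   D   D  E 
   E   E  A 
(> = start, * = accepting)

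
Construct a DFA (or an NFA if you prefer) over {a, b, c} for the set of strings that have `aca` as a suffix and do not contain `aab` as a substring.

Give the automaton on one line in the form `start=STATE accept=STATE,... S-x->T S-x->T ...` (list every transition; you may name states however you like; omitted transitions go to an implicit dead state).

Build one automaton per condition and run them in lockstep. One (4 states) tracks how much of the suffix `aca` has currently been matched; the other (4 states) tracks partial matches of the forbidden pattern `aab`. Each combined state is a pair, one component from each; accept when both components accept. Minimizing collapses redundant product states.
With 6 states:
        a   b   c  
>  S0   S1  S0  S0 
   S1   S2  S0  S3 
   S2   S2  S4  S3 
   S3   S5  S0  S0 
   S4   S4  S4  S4 
 * S5   S2  S0  S3 
(> = start, * = accepting)

start=S0 accept=S5 S0-a->S1 S0-b->S0 S0-c->S0 S1-a->S2 S1-b->S0 S1-c->S3 S2-a->S2 S2-b->S4 S2-c->S3 S3-a->S5 S3-b->S0 S3-c->S0 S4-a->S4 S4-b->S4 S4-c->S4 S5-a->S2 S5-b->S0 S5-c->S3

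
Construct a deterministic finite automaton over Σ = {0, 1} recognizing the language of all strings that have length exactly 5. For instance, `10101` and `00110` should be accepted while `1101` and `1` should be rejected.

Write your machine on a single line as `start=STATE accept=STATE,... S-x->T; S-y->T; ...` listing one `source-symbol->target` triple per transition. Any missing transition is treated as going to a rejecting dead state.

start=s0; accept=s5; s0-0->s1; s0-1->s1; s1-0->s2; s1-1->s2; s2-0->s3; s2-1->s3; s3-0->s4; s3-1->s4; s4-0->s5; s4-1->s5; s5-0->s6; s5-1->s6; s6-0->s6; s6-1->s6

We only need to distinguish lengths 0, 1, …, 5, and '>5'. Chain s0 → s1 → s2 → s3 → s4 → s5 → s6 on every symbol, with s6 looping. Accepting states: {s5}.
        0   1  
>  s0   s1  s1 
   s1   s2  s2 
   s2   s3  s3 
   s3   s4  s4 
   s4   s5  s5 
 * s5   s6  s6 
   s6   s6  s6 
(> = start, * = accepting)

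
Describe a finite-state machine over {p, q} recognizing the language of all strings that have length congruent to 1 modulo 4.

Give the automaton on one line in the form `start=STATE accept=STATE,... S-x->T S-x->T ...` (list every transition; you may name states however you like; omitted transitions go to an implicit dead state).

start=A accept=B A-p->B A-q->B B-p->C B-q->C C-p->D C-q->D D-p->A D-q->A

Count input length modulo 4: every symbol advances one step around the cycle A → B → C → D → A. Accept at B.
       p  q 
>  A   B  B 
 * B   C  C 
   C   D  D 
   D   A  A 
(> = start, * = accepting)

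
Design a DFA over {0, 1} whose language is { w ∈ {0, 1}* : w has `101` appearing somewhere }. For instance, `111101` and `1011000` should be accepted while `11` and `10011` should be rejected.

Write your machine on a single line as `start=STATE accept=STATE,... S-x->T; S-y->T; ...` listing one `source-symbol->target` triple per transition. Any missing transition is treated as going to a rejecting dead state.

start=q0; accept=q3; q0-0->q0; q0-1->q1; q1-0->q2; q1-1->q1; q2-0->q0; q2-1->q3; q3-0->q3; q3-1->q3

Track how much of `101` has been matched so far: state q0 is no progress, q3 is the absorbing accept state reached once `101` has occurred. Intermediate states record partial matches; on a mismatch, fall back to the longest reusable overlap.
A 4-state machine:
        0   1  
>  q0   q0  q1 
   q1   q2  q1 
   q2   q0  q3 
 * q3   q3  q3 
(> = start, * = accepting)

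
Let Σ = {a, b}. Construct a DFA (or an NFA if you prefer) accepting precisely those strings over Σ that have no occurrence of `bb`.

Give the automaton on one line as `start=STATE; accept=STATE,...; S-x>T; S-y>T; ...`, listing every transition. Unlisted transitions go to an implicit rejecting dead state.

start=S0; accept=S0,S1; S0-a>S0; S0-b>S1; S1-a>S0; S1-b>S2; S2-a>S2; S2-b>S2

This is the complement of 'contains `bb`'. Use the same substring-matching states — S0 through S2 holding how much of `bb` has just been matched — but flip the accepting set: everything except the trap S2 accepts.
        a   b  
>* S0   S0  S1 
 * S1   S0  S2 
   S2   S2  S2 
(> = start, * = accepting)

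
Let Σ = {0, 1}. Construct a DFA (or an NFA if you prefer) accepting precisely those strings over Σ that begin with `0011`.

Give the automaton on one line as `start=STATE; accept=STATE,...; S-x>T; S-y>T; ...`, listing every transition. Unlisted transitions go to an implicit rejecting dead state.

Check the first 4 symbols one by one: S0 through S3 record how many have matched `0011` so far; any wrong symbol goes to the dead state S5. After all 4 match we enter the accepting sink S4.
With 6 states:
        0   1  
>  S0   S1  S5 
   S1   S2  S5 
   S2   S5  S3 
   S3   S5  S4 
 * S4   S4  S4 
   S5   S5  S5 
(> = start, * = accepting)

start=S0; accept=S4; S0-0>S1; S0-1>S5; S1-0>S2; S1-1>S5; S2-0>S5; S2-1>S3; S3-0>S5; S3-1>S4; S4-0>S4; S4-1>S4; S5-0>S5; S5-1>S5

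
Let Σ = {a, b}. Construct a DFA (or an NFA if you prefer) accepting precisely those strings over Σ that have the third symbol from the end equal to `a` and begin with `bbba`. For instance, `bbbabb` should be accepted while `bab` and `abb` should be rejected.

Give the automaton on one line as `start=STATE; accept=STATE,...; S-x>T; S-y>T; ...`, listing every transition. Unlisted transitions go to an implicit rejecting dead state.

start=S0; accept=S8,S9,S10,S11; S0-a>S1; S0-b>S2; S1-a>S1; S1-b>S1; S2-a>S1; S2-b>S3; S3-a>S1; S3-b>S4; S4-a>S5; S4-b>S1; S5-a>S6; S5-b>S7; S6-a>S8; S6-b>S9; S7-a>S10; S7-b>S11; S8-a>S8; S8-b>S9; S9-a>S10; S9-b>S11; S10-a>S6; S10-b>S7; S11-a>S5; S11-b>S12; S12-a>S5; S12-b>S12

Run two small machines in parallel and take their product. One (15 states) tracks the last 3 symbols read; the other (6 states) tracks whether the input so far still matches the prefix `bbba`. Each combined state is a pair, one component from each; accept when both components accept. After merging equivalent states the machine shrinks.
With 13 states:
          a    b  
>  S0     S1   S2 
   S1     S1   S1 
   S2     S1   S3 
   S3     S1   S4 
   S4     S5   S1 
   S5     S6   S7 
   S6     S8   S9 
   S7    S10  S11 
 * S8     S8   S9 
 * S9    S10  S11 
 * S10    S6   S7 
 * S11    S5  S12 
   S12    S5  S12 
(> = start, * = accepting)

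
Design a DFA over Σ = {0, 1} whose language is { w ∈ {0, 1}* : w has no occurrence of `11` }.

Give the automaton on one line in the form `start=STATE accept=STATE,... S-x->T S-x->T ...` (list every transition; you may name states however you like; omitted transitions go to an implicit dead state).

start=s0 accept=s0,s1 s0-0->s0 s0-1->s1 s1-0->s0 s1-1->s2 s2-0->s2 s2-1->s2

This is the complement of 'contains `11`'. Use the same substring-matching states — s0 through s2 holding how much of `11` has just been matched — but flip the accepting set: everything except the trap s2 accepts.
        0   1  
>* s0   s0  s1 
 * s1   s0  s2 
   s2   s2  s2 
(> = start, * = accepting)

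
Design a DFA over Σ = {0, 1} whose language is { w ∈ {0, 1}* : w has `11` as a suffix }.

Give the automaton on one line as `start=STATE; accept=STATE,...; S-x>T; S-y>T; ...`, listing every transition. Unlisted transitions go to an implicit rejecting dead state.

start=q0; accept=q2; q0-0>q0; q0-1>q1; q1-0>q0; q1-1>q2; q2-0>q0; q2-1>q2

Remember how much of `11` the current input suffix matches. State q0 means no match yet; q1 means the last symbol is `1`; q2 means the last 2 symbols are `11`. Only q2 accepts. On a mismatch, fall back to the longest proper suffix that is still a prefix of `11`.
3 states suffice.
        0   1  
>  q0   q0  q1 
   q1   q0  q2 
 * q2   q0  q2 
(> = start, * = accepting)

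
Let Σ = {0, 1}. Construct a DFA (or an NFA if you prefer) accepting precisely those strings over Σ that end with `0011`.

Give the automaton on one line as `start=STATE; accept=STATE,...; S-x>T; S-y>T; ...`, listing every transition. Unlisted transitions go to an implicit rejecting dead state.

Let each state record the length of the longest suffix of the input read so far that is also a prefix of `0011`. q1 means the last symbol is `0`; q2 means the last 2 symbols are `00`; q3 means the last 3 symbols are `001`; q4 means the last 4 symbols are `0011`. Accept only at q4, where the string currently ends in `0011`.
        0   1  
>  q0   q1  q0 
   q1   q2  q0 
   q2   q2  q3 
   q3   q1  q4 
 * q4   q1  q0 
(> = start, * = accepting)

start=q0; accept=q4; q0-0>q1; q0-1>q0; q1-0>q2; q1-1>q0; q2-0>q2; q2-1>q3; q3-0>q1; q3-1>q4; q4-0>q1; q4-1>q0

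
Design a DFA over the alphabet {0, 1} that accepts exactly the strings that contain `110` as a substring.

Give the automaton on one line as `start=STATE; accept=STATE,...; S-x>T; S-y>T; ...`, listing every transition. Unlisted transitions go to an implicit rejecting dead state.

States S0..S2 record the length of the longest prefix of `110` that matches the current input suffix. Reaching S3 means `110` has been seen, and we stay there forever. Accept from S3.
4 states suffice.
        0   1  
>  S0   S0  S1 
   S1   S0  S2 
   S2   S3  S2 
 * S3   S3  S3 
(> = start, * = accepting)

start=S0; accept=S3; S0-0>S0; S0-1>S1; S1-0>S0; S1-1>S2; S2-0>S3; S2-1>S2; S3-0>S3; S3-1>S3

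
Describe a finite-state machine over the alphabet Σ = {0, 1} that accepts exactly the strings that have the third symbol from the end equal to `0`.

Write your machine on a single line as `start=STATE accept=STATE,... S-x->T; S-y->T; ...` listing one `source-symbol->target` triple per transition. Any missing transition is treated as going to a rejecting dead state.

Because acceptance depends on a position counted from the end, the machine has to buffer the most recent 3 symbols. Make each state the string of the last up-to-3 symbols read; on input `x` shift the window left and append `x`. Accept when the buffered window has length 3 and begins with `0`.
       0  1 
>  A   B  C 
   B   D  E 
   C   F  G 
   D   H  I 
   E   J  K 
   F   L  M 
   G   N  O 
 * H   H  I 
 * I   J  K 
 * J   L  M 
 * K   N  O 
   L   H  I 
   M   J  K 
   N   L  M 
   O   N  O 
(> = start, * = accepting)

start=A; accept=H,I,J,K; A-0->B; A-1->C; B-0->D; B-1->E; C-0->F; C-1->G; D-0->H; D-1->I; E-0->J; E-1->K; F-0->L; F-1->M; G-0->N; G-1->O; H-0->H; H-1->I; I-0->J; I-1->K; J-0->L; J-1->M; K-0->N; K-1->O; L-0->H; L-1->I; M-0->J; M-1->K; N-0->L; N-1->M; O-0->N; O-1->O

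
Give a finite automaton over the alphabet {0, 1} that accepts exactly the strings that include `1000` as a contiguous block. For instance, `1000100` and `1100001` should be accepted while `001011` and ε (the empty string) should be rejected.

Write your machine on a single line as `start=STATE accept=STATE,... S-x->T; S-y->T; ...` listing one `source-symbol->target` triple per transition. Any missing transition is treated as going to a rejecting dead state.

start=q0; accept=q4; q0-0->q0; q0-1->q1; q1-0->q2; q1-1->q1; q2-0->q3; q2-1->q1; q3-0->q4; q3-1->q1; q4-0->q4; q4-1->q4

States q0..q3 record the length of the longest prefix of `1000` that matches the current input suffix. Reaching q4 means `1000` has been seen, and we stay there forever. Accept from q4.
5 states suffice.
        0   1  
>  q0   q0  q1 
   q1   q2  q1 
   q2   q3  q1 
   q3   q4  q1 
 * q4   q4  q4 
(> = start, * = accepting)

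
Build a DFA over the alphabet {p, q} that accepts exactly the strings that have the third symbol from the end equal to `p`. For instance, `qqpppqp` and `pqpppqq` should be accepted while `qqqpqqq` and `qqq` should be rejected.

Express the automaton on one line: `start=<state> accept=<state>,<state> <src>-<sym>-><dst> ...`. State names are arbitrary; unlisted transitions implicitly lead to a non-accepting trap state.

Because acceptance depends on a position counted from the end, the machine has to buffer the most recent 3 symbols. Make each state the string of the last up-to-3 symbols read; on input `x` shift the window left and append `x`. Accept when the buffered window has length 3 and begins with `p`.
A 15-state machine:
       p  q 
>  A   B  C 
   B   D  E 
   C   F  G 
   D   H  I 
   E   J  K 
   F   L  M 
   G   N  O 
 * H   H  I 
 * I   J  K 
 * J   L  M 
 * K   N  O 
   L   H  I 
   M   J  K 
   N   L  M 
   O   N  O 
(> = start, * = accepting)

start=A accept=H,I,J,K A-p->B A-q->C B-p->D B-q->E C-p->F C-q->G D-p->H D-q->I E-p->J E-q->K F-p->L F-q->M G-p->N G-q->O H-p->H H-q->I I-p->J I-q->K J-p->L J-q->M K-p->N K-q->O L-p->H L-q->I M-p->J M-q->K N-p->L N-q->M O-p->N O-q->O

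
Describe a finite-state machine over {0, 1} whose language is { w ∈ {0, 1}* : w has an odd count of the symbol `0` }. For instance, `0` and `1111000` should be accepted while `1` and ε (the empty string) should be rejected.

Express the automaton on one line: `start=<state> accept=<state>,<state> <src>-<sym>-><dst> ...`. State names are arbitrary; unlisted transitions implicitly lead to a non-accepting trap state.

start=S0 accept=S1 S0-0->S1 S0-1->S0 S1-0->S0 S1-1->S1

Keep the running count of `0`s modulo 2: each `0` advances along the cycle S0 → S1 → S0 while other symbols loop. Accept at S1.
A 2-state machine:
        0   1  
>  S0   S1  S0 
 * S1   S0  S1 
(> = start, * = accepting)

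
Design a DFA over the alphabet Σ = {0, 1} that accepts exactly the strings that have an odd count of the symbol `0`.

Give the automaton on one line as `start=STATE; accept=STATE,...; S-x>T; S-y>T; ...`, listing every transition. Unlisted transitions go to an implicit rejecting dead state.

start=S0; accept=S1; S0-0>S1; S0-1>S0; S1-0>S0; S1-1>S1

The only thing that matters is how many `0`s have appeared, reduced mod 2. Use one state per residue: S0 for 0, …, S1 for 1. Reading `0` moves to the next residue; anything else stays put. S1 is accepting.
2 states suffice.
        0   1  
>  S0   S1  S0 
 * S1   S0  S1 
(> = start, * = accepting)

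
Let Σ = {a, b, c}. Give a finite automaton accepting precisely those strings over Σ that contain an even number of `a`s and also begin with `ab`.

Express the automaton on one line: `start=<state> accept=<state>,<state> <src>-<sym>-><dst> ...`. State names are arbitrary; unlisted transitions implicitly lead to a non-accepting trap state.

Handle the two conditions separately and then intersect. One (2 states) tracks the count of `a`s modulo 2; the other (4 states) tracks whether the input so far still matches the prefix `ab`. Each combined state is a pair, one component from each; accept when both components accept.
With 6 states:
        a   b   c  
>  q0   q1  q2  q2 
   q1   q2  q3  q4 
   q2   q4  q2  q2 
   q3   q5  q3  q3 
   q4   q2  q4  q4 
 * q5   q3  q5  q5 
(> = start, * = accepting)

start=q0 accept=q5 q0-a->q1 q0-b->q2 q0-c->q2 q1-a->q2 q1-b->q3 q1-c->q4 q2-a->q4 q2-b->q2 q2-c->q2 q3-a->q5 q3-b->q3 q3-c->q3 q4-a->q2 q4-b->q4 q4-c->q4 q5-a->q3 q5-b->q5 q5-c->q5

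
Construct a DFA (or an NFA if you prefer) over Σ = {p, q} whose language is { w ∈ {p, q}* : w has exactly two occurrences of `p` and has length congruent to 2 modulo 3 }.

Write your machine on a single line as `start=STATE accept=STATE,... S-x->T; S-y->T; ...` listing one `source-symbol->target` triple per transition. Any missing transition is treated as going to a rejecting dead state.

start=A; accept=D; A-p->B; A-q->C; B-p->D; B-q->E; C-p->E; C-q->F; D-p->G; D-q->H; E-p->H; E-q->I; F-p->I; F-q->A; G-p->J; G-q->J; H-p->J; H-q->K; I-p->K; I-q->B; J-p->L; J-q->L; K-p->L; K-q->D; L-p->G; L-q->G

Run two small machines in parallel and take their product. The first has 4 states tracking the count of `p`s, saturating at 3; the second has 3 states tracking the input length modulo 3. A product state is a pair (one from each), accepting exactly when both do.
With 12 states:
       p  q 
>  A   B  C 
   B   D  E 
   C   E  F 
 * D   G  H 
   E   H  I 
   F   I  A 
   G   J  J 
   H   J  K 
   I   K  B 
   J   L  L 
   K   L  D 
   L   G  G 
(> = start, * = accepting)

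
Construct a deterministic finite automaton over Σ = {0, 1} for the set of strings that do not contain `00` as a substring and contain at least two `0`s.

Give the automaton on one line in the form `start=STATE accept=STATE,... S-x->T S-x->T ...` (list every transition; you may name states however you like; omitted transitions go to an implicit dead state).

Build one automaton per condition and run them in lockstep. One (3 states) tracks partial matches of the forbidden pattern `00`; the other (4 states) tracks the count of `0`s, saturating at 3. Each combined state is a pair, one component from each; accept when both components accept.
        0   1  
>  s0   s1  s0 
   s1   s2  s3 
   s2   s4  s2 
   s3   s5  s3 
   s4   s4  s4 
 * s5   s4  s6 
 * s6   s7  s6 
 * s7   s4  s8 
 * s8   s7  s8 
(> = start, * = accepting)

start=s0 accept=s5,s6,s7,s8 s0-0->s1 s0-1->s0 s1-0->s2 s1-1->s3 s2-0->s4 s2-1->s2 s3-0->s5 s3-1->s3 s4-0->s4 s4-1->s4 s5-0->s4 s5-1->s6 s6-0->s7 s6-1->s6 s7-0->s4 s7-1->s8 s8-0->s7 s8-1->s8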